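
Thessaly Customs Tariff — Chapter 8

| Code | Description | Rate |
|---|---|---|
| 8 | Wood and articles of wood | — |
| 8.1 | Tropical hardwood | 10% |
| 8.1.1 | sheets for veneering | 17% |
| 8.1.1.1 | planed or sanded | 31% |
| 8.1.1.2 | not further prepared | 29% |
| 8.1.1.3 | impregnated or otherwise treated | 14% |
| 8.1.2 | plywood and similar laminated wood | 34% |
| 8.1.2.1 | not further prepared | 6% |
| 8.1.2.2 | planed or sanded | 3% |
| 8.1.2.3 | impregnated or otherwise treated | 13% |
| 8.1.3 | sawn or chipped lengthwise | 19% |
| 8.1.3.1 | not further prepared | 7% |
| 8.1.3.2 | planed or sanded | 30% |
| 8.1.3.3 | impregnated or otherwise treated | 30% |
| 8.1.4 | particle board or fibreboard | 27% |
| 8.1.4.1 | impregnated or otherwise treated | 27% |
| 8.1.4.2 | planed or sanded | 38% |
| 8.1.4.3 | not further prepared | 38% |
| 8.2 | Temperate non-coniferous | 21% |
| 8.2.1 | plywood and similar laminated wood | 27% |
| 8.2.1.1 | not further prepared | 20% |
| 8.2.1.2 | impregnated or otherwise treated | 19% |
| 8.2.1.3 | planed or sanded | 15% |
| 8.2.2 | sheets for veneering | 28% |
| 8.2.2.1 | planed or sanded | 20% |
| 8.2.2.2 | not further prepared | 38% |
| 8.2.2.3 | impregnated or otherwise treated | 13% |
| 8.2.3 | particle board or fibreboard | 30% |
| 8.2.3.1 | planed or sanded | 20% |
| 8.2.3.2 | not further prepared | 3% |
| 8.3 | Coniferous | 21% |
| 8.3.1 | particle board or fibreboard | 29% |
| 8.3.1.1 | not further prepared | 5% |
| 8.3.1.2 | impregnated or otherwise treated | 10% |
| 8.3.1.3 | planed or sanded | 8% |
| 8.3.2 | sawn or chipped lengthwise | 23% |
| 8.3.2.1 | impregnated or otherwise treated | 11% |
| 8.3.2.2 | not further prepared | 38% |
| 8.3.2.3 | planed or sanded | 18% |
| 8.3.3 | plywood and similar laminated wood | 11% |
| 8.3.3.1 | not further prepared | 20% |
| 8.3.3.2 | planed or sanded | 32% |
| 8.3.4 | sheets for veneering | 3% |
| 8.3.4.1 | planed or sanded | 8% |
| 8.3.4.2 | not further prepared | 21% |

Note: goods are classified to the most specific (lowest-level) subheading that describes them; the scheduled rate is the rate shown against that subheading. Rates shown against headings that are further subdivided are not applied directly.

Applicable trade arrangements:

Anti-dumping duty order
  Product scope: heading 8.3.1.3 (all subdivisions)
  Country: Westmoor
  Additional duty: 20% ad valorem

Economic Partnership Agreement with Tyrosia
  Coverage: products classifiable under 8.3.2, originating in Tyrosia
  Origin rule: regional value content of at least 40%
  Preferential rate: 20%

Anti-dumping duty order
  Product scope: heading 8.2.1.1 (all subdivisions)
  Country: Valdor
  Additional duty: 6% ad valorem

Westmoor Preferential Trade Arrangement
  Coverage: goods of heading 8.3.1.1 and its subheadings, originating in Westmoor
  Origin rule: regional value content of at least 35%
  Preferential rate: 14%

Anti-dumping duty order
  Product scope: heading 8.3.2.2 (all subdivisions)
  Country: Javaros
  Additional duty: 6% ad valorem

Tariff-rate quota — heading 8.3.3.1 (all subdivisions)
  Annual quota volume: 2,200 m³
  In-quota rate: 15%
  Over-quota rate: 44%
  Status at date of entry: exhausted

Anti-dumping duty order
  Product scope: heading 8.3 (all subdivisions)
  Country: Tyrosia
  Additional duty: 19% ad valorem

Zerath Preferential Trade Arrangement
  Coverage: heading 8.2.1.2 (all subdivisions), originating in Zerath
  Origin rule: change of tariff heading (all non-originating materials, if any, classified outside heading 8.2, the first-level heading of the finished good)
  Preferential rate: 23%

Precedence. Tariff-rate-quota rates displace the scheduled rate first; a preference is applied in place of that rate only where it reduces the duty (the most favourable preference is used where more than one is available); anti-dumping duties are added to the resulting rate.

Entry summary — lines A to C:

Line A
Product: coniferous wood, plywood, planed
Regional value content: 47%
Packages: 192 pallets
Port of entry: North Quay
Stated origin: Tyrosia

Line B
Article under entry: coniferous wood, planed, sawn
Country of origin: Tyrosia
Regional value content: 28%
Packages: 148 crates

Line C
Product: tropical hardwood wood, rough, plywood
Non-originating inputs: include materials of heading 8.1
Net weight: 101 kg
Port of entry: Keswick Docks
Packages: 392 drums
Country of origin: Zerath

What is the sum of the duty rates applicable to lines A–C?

94%

Line A: coniferous → 8.3; plywood → 8.3.3; planed → 8.3.3.2. Scheduled 32%. Tyrosia agreement on 8.3.2: 8.3.3.2 not covered; anti-dumping (Tyrosia, 8.3): +19%; total 32% + 19% = 51%. → 51%.
Line B: coniferous → 8.3; sawn → 8.3.2; planed → 8.3.2.3. Scheduled 18%. Tyrosia agreement on 8.3.2: RVC < 40%; anti-dumping (Tyrosia, 8.3): +19%; total 18% + 19% = 37%. → 37%.
Line C: tropical hardwood → 8.1; plywood → 8.1.2; rough → 8.1.2.1. Scheduled 6%. Zerath agreement on 8.2.1.2: 8.1.2.1 not covered. → 6%.
Sum: 51% + 37% + 6% = 94%.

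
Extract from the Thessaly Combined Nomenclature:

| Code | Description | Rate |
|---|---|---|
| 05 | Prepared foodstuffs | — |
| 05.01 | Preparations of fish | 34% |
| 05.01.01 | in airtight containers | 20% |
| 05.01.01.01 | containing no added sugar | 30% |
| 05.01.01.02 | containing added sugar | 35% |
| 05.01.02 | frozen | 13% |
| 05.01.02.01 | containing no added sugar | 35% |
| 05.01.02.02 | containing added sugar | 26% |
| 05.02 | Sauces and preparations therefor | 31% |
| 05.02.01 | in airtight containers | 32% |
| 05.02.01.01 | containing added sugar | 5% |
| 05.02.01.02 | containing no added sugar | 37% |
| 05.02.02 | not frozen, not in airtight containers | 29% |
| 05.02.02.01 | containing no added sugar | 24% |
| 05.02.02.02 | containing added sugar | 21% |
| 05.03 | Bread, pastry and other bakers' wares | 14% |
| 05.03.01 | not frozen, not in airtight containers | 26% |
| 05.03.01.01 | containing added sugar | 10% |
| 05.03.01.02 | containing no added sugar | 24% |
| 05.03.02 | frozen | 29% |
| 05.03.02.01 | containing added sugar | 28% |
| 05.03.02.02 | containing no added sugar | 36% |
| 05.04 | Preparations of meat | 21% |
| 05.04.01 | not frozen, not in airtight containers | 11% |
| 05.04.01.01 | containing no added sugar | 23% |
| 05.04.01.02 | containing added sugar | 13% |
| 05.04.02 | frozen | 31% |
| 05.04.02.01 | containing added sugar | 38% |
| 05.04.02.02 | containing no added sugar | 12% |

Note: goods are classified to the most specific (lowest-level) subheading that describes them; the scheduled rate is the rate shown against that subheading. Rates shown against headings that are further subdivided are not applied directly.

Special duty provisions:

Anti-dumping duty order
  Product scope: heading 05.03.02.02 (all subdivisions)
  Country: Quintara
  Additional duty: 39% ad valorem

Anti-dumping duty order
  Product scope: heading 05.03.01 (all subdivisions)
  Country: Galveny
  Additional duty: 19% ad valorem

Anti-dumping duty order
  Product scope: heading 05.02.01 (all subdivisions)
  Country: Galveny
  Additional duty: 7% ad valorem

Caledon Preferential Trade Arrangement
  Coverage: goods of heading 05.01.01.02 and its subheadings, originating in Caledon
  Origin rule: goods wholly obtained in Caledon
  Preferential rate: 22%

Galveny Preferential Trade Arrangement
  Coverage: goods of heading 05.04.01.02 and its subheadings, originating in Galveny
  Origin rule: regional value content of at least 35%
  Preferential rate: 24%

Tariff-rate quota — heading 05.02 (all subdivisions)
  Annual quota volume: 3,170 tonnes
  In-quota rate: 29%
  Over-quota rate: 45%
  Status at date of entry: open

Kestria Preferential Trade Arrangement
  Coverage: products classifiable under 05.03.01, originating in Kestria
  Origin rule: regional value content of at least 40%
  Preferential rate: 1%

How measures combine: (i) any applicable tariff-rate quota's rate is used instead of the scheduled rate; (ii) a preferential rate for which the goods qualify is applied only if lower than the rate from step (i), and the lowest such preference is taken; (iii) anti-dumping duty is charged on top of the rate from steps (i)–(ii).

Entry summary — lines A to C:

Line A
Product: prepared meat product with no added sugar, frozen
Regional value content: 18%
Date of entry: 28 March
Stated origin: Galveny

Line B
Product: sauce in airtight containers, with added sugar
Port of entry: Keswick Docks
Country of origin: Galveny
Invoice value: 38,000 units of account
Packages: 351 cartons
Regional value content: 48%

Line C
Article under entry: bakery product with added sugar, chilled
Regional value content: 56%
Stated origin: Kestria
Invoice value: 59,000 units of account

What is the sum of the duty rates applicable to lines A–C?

49%

Line A: prepared meat product → 05.04; frozen → 05.04.02; with no added sugar → 05.04.02.02. Scheduled 12%. Galveny agreement on 05.04.01.02: 05.04.02.02 not covered. → 12%.
Line B: sauce → 05.02; in airtight containers → 05.02.01; with added sugar → 05.02.01.01. Scheduled 5%. quota on 05.02 open → in-quota 29%; Galveny agreement on 05.04.01.02: 05.02.01.01 not covered; anti-dumping (Galveny, 05.02.01): +7%; total 29% + 7% = 36%. → 36%.
Line C: bakery product → 05.03; chilled → 05.03.01; with added sugar → 05.03.01.01. Scheduled 10%. Kestria agreement on 05.03.01: RVC ≥ 40% → 1% available; preferential 1%. → 1%.
Sum: 12% + 36% + 1% = 49%.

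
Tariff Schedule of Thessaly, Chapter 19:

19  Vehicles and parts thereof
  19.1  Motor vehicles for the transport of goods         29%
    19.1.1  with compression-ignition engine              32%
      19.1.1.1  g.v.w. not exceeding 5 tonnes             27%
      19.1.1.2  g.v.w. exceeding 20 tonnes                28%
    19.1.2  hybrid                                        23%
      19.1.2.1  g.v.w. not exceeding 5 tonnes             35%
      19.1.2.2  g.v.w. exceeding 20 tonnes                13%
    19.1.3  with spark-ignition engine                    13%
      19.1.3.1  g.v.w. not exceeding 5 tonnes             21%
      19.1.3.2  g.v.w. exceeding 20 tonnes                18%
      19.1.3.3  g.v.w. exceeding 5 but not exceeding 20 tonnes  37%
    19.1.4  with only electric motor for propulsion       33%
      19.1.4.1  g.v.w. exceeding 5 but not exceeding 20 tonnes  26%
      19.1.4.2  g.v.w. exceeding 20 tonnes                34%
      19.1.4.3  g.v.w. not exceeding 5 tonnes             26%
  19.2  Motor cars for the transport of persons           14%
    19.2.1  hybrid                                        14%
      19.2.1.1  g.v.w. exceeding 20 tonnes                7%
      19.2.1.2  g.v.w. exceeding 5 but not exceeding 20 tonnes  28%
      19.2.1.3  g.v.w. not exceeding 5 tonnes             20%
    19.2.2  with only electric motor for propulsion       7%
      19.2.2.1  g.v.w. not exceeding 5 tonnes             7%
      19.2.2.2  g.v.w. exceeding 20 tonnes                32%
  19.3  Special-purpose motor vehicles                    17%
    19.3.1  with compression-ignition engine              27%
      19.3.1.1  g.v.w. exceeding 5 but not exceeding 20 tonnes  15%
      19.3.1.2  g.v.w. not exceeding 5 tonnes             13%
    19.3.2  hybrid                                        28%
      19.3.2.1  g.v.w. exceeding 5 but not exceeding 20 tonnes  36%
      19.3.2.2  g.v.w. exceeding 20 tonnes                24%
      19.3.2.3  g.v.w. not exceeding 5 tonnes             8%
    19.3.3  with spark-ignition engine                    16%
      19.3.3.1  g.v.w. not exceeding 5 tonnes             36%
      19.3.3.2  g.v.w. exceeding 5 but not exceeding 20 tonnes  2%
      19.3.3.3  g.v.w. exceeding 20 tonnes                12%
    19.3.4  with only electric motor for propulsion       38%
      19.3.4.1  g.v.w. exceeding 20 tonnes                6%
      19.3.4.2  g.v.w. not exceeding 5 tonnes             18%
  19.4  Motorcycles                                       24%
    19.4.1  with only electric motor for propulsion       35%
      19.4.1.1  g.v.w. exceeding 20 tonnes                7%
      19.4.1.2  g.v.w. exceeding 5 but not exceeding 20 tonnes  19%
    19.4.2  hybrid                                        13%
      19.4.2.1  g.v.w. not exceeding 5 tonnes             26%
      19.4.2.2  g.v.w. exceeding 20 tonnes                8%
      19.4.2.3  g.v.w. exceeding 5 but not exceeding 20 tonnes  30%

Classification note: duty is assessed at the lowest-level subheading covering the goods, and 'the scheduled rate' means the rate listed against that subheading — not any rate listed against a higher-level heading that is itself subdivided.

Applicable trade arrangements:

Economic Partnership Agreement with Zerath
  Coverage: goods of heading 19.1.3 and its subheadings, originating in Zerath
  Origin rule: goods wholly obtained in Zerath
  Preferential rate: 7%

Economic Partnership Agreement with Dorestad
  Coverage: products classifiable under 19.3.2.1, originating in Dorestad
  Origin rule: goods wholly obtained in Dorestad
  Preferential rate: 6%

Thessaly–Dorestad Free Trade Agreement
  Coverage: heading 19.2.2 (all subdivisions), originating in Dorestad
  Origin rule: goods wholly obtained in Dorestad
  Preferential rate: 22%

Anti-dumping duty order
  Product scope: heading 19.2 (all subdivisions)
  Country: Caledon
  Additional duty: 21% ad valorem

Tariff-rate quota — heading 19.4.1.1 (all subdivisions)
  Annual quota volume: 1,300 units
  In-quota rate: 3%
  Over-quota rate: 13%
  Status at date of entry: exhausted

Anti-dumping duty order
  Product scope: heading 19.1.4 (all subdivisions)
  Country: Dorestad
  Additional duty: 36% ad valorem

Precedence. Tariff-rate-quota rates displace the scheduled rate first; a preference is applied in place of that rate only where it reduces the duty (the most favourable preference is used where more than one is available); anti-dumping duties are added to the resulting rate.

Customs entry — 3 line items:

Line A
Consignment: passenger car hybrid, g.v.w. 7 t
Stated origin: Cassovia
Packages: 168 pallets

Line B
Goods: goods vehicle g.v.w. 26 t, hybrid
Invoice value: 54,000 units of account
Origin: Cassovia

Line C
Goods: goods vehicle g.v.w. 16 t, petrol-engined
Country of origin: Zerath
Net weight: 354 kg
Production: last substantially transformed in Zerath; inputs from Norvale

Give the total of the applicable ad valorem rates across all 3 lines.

Line A: passenger car → 19.2; hybrid → 19.2.1; g.v.w. 7 t → 19.2.1.2. Scheduled 28%. No special measure applies. → 28%.
Line B: goods vehicle → 19.1; hybrid → 19.1.2; g.v.w. 26 t → 19.1.2.2. Scheduled 13%. No special measure applies. → 13%.
Line C: goods vehicle → 19.1; petrol-engined → 19.1.3; g.v.w. 16 t → 19.1.3.3. Scheduled 37%. Zerath agreement on 19.1.3: not wholly obtained. → 37%.
Sum: 28% + 13% + 37% = 78%.

78%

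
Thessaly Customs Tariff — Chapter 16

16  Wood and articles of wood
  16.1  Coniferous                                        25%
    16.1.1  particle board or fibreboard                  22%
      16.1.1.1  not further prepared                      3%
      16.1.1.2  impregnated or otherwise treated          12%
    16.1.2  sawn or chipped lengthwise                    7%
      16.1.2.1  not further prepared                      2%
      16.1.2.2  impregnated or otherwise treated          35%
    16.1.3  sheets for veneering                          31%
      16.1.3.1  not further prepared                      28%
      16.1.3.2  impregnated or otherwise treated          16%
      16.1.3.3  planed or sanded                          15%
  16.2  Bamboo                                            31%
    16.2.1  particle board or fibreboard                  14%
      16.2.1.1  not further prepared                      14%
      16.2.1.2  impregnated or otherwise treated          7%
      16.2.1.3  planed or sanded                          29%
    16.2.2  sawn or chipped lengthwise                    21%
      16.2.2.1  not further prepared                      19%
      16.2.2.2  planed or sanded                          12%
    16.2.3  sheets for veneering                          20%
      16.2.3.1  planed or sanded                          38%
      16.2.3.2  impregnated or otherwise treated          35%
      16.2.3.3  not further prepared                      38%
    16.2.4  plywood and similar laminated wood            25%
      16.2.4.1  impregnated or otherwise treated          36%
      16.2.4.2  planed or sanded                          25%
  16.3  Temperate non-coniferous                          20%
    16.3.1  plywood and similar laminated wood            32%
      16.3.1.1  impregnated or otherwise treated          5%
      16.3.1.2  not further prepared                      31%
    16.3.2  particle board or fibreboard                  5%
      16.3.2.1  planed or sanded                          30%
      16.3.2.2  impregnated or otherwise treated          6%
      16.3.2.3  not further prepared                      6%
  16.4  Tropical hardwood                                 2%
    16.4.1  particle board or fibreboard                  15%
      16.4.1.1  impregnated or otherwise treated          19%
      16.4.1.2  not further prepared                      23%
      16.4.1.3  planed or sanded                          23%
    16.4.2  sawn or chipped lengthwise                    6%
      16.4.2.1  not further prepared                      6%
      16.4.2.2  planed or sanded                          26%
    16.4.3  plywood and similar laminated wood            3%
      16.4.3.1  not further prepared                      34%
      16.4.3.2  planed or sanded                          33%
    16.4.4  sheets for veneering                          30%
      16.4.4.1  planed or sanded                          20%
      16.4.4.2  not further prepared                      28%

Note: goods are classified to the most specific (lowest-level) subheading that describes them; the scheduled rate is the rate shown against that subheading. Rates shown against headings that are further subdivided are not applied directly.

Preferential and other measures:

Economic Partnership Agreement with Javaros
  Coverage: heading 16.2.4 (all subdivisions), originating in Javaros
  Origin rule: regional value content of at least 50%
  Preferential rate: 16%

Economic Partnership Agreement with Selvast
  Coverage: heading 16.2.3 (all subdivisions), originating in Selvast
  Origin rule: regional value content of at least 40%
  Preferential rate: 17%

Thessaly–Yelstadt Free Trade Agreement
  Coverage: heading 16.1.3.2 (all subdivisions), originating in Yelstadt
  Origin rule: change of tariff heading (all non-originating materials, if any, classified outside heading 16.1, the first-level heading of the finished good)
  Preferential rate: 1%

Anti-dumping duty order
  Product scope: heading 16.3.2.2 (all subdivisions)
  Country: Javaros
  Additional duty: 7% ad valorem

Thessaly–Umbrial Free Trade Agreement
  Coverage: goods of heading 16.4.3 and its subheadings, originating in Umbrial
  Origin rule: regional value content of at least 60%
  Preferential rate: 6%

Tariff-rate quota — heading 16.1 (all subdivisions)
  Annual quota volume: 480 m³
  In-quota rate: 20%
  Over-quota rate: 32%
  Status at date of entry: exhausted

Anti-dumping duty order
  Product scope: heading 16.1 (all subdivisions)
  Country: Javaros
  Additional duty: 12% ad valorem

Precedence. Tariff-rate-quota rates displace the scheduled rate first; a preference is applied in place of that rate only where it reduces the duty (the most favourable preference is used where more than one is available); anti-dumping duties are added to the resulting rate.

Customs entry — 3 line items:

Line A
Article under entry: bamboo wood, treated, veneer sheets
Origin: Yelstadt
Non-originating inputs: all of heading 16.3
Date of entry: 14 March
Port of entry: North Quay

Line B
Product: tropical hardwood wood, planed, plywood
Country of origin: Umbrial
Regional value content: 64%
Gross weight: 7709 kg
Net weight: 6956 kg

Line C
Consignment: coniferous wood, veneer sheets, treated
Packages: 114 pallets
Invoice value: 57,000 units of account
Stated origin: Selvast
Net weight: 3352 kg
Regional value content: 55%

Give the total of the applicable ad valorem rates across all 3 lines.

Line A: bamboo → 16.2; veneer sheets → 16.2.3; treated → 16.2.3.2. Scheduled 35%. Yelstadt agreement on 16.1.3.2: 16.2.3.2 not covered. → 35%.
Line B: tropical hardwood → 16.4; plywood → 16.4.3; planed → 16.4.3.2. Scheduled 33%. Umbrial agreement on 16.4.3: RVC ≥ 60% → 6% available; preferential 6%. → 6%.
Line C: coniferous → 16.1; veneer sheets → 16.1.3; treated → 16.1.3.2. Scheduled 16%. quota on 16.1 exhausted → over-quota 32%; Selvast agreement on 16.2.3: 16.1.3.2 not covered. → 32%.
Sum: 35% + 6% + 32% = 73%.

73%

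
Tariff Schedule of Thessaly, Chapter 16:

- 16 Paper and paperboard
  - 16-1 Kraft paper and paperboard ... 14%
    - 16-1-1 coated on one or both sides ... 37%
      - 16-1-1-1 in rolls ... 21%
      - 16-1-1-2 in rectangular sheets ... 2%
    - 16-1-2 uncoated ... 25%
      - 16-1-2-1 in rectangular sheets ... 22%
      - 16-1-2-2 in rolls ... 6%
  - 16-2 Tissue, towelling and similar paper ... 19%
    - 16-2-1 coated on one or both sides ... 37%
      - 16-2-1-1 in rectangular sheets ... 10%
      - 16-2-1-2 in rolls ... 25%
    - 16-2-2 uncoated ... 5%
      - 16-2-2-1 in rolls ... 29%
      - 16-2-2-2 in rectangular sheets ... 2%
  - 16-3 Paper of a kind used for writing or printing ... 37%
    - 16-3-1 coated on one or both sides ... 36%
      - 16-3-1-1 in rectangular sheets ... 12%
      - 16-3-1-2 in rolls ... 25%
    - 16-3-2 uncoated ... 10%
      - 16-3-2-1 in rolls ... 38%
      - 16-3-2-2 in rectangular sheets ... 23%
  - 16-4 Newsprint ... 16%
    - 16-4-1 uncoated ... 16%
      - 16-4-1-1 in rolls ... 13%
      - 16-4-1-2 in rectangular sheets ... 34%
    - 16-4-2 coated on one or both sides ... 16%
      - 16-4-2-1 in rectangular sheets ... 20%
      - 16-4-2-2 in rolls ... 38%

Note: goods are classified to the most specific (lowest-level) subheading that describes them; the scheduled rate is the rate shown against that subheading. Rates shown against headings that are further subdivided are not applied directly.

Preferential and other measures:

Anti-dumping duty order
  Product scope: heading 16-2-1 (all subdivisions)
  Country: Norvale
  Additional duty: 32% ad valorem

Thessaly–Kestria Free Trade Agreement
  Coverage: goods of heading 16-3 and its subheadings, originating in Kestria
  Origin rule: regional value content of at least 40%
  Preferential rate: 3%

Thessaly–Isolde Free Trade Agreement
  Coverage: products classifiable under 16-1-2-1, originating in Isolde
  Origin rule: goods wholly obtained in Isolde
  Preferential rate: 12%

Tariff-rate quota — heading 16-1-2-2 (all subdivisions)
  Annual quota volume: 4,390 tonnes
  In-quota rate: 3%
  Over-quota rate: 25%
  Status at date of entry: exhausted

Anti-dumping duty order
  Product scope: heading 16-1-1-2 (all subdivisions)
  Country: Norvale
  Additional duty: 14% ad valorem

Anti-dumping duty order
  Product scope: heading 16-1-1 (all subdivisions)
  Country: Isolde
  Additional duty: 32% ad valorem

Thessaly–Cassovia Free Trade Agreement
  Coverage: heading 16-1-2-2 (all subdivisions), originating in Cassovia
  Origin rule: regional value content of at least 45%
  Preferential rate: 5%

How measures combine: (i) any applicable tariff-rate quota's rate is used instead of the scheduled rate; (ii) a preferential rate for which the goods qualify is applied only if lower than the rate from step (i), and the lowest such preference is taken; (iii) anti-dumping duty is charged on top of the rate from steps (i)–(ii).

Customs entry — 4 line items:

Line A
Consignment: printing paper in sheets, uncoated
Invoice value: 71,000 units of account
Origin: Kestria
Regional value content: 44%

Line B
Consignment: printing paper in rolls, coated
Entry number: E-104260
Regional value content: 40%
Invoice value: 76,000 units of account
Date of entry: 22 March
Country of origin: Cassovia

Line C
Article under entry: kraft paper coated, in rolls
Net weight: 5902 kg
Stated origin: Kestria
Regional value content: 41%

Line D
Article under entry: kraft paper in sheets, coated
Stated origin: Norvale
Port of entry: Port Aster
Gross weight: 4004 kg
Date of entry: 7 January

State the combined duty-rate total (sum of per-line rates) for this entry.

65%

Line A: printing paper → 16-3; uncoated → 16-3-2; in sheets → 16-3-2-2. Scheduled 23%. Kestria agreement on 16-3: RVC ≥ 40% → 3% available; preferential 3%. → 3%.
Line B: printing paper → 16-3; coated → 16-3-1; in rolls → 16-3-1-2. Scheduled 25%. Cassovia agreement on 16-1-2-2: 16-3-1-2 not covered. → 25%.
Line C: kraft paper → 16-1; coated → 16-1-1; in rolls → 16-1-1-1. Scheduled 21%. Kestria agreement on 16-3: 16-1-1-1 not covered. → 21%.
Line D: kraft paper → 16-1; coated → 16-1-1; in sheets → 16-1-1-2. Scheduled 2%. anti-dumping (Norvale, 16-1-1-2): +14%; total 2% + 14% = 16%. → 16%.
Sum: 3% + 25% + 21% + 16% = 65%.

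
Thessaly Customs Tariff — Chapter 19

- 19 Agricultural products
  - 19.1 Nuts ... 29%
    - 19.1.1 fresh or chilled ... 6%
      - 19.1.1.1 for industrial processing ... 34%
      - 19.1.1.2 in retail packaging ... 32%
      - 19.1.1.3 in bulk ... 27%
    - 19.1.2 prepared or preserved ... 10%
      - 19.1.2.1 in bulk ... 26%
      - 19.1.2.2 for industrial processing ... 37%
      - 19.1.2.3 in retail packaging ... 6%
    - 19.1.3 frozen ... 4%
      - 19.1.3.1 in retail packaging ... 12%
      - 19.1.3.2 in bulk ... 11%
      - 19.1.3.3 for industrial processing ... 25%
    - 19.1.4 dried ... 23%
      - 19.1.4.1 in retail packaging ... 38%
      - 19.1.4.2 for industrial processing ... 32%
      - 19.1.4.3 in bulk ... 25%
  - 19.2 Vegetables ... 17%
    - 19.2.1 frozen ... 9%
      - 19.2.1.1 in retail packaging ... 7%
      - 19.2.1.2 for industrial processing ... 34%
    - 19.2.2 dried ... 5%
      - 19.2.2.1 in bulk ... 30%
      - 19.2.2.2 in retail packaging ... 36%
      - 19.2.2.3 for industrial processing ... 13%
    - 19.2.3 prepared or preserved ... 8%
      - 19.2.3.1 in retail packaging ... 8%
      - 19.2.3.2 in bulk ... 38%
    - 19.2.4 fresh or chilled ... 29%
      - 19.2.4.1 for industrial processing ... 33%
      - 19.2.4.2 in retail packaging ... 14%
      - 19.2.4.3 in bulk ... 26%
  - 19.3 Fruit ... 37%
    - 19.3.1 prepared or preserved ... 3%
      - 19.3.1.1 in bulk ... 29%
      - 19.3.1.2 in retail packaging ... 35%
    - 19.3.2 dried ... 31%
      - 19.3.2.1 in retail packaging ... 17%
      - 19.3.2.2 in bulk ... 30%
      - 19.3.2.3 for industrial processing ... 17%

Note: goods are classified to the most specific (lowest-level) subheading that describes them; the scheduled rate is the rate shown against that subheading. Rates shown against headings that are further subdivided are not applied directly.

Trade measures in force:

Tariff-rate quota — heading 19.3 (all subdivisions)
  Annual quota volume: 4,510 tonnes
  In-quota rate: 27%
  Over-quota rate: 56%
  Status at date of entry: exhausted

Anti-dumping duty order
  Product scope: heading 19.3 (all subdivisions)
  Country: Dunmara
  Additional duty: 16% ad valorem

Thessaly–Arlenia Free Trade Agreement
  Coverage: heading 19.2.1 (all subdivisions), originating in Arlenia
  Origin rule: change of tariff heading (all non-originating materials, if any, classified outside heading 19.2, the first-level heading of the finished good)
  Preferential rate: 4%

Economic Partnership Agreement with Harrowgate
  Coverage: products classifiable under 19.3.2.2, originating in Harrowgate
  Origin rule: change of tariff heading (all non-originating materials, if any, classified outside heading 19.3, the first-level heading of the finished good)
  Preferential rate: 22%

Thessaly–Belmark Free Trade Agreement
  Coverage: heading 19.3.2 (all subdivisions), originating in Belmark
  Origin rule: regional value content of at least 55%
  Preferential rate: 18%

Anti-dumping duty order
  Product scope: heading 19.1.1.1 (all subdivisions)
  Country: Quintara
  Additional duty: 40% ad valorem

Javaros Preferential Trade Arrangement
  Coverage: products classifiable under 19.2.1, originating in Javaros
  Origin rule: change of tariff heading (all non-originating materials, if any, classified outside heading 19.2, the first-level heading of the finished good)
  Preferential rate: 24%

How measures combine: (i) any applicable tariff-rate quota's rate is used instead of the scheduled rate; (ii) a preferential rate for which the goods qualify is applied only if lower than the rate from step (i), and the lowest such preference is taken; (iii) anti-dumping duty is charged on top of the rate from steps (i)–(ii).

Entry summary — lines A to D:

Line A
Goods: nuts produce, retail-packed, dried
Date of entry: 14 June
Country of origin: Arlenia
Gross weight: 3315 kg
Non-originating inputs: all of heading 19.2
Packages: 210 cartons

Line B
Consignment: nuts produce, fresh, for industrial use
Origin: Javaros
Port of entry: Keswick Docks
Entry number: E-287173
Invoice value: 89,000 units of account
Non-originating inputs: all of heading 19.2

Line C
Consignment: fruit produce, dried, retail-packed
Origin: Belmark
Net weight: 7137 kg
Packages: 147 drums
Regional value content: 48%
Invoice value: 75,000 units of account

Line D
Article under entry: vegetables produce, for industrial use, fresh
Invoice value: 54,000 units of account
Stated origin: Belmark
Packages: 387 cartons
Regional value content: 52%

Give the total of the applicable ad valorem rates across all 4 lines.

Line A: nuts → 19.1; dried → 19.1.4; retail-packed → 19.1.4.1. Scheduled 38%. Arlenia agreement on 19.2.1: 19.1.4.1 not covered. → 38%.
Line B: nuts → 19.1; fresh → 19.1.1; for industrial use → 19.1.1.1. Scheduled 34%. Javaros agreement on 19.2.1: 19.1.1.1 not covered. → 34%.
Line C: fruit → 19.3; dried → 19.3.2; retail-packed → 19.3.2.1. Scheduled 17%. quota on 19.3 exhausted → over-quota 56%; Belmark agreement on 19.3.2: RVC < 55%. → 56%.
Line D: vegetables → 19.2; fresh → 19.2.4; for industrial use → 19.2.4.1. Scheduled 33%. Belmark agreement on 19.3.2: 19.2.4.1 not covered. → 33%.
Sum: 38% + 34% + 56% + 33% = 161%.

161%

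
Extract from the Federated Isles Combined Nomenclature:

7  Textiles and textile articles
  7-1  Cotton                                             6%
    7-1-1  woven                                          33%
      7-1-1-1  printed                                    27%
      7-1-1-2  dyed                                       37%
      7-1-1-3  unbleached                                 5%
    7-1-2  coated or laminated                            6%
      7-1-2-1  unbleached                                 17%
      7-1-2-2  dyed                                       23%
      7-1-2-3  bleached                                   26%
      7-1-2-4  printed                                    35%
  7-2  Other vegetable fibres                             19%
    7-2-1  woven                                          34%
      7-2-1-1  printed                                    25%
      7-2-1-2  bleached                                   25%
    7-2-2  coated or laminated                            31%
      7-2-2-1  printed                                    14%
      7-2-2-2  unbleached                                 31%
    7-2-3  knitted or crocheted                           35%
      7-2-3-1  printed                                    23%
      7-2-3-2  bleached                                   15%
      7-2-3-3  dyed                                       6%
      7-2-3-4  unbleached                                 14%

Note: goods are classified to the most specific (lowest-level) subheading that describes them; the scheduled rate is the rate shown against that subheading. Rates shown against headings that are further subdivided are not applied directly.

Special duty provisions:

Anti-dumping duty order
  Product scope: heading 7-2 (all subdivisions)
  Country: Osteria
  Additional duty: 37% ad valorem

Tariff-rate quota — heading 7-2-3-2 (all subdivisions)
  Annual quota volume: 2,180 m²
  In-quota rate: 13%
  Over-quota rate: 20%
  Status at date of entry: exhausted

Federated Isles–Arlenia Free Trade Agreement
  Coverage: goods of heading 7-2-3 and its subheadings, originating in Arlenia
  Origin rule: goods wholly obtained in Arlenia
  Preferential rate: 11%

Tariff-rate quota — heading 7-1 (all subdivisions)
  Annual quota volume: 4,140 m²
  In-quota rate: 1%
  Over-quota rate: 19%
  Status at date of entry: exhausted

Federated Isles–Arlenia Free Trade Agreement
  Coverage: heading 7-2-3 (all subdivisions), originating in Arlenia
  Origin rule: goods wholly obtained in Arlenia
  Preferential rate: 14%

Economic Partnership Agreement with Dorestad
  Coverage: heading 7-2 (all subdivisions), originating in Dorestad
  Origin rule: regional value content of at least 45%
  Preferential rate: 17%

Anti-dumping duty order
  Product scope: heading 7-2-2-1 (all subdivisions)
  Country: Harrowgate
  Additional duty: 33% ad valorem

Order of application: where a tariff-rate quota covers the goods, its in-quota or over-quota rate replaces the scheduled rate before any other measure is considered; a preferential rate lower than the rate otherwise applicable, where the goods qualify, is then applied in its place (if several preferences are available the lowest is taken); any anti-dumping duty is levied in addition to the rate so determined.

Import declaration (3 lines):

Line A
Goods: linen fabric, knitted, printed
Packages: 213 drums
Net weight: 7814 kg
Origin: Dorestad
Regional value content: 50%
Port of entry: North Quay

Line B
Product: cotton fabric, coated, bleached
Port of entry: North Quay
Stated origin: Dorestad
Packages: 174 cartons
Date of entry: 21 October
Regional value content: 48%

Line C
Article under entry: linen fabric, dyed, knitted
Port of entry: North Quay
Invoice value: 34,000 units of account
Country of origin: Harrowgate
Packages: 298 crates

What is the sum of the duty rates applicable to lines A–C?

42%

Line A: linen → 7-2; knitted → 7-2-3; printed → 7-2-3-1. Scheduled 23%. Dorestad agreement on 7-2: RVC ≥ 45% → 17% available; preferential 17%. → 17%.
Line B: cotton → 7-1; coated → 7-1-2; bleached → 7-1-2-3. Scheduled 26%. quota on 7-1 exhausted → over-quota 19%; Dorestad agreement on 7-2: 7-1-2-3 not covered. → 19%.
Line C: linen → 7-2; knitted → 7-2-3; dyed → 7-2-3-3. Scheduled 6%. No special measure applies. → 6%.
Sum: 17% + 19% + 6% = 42%.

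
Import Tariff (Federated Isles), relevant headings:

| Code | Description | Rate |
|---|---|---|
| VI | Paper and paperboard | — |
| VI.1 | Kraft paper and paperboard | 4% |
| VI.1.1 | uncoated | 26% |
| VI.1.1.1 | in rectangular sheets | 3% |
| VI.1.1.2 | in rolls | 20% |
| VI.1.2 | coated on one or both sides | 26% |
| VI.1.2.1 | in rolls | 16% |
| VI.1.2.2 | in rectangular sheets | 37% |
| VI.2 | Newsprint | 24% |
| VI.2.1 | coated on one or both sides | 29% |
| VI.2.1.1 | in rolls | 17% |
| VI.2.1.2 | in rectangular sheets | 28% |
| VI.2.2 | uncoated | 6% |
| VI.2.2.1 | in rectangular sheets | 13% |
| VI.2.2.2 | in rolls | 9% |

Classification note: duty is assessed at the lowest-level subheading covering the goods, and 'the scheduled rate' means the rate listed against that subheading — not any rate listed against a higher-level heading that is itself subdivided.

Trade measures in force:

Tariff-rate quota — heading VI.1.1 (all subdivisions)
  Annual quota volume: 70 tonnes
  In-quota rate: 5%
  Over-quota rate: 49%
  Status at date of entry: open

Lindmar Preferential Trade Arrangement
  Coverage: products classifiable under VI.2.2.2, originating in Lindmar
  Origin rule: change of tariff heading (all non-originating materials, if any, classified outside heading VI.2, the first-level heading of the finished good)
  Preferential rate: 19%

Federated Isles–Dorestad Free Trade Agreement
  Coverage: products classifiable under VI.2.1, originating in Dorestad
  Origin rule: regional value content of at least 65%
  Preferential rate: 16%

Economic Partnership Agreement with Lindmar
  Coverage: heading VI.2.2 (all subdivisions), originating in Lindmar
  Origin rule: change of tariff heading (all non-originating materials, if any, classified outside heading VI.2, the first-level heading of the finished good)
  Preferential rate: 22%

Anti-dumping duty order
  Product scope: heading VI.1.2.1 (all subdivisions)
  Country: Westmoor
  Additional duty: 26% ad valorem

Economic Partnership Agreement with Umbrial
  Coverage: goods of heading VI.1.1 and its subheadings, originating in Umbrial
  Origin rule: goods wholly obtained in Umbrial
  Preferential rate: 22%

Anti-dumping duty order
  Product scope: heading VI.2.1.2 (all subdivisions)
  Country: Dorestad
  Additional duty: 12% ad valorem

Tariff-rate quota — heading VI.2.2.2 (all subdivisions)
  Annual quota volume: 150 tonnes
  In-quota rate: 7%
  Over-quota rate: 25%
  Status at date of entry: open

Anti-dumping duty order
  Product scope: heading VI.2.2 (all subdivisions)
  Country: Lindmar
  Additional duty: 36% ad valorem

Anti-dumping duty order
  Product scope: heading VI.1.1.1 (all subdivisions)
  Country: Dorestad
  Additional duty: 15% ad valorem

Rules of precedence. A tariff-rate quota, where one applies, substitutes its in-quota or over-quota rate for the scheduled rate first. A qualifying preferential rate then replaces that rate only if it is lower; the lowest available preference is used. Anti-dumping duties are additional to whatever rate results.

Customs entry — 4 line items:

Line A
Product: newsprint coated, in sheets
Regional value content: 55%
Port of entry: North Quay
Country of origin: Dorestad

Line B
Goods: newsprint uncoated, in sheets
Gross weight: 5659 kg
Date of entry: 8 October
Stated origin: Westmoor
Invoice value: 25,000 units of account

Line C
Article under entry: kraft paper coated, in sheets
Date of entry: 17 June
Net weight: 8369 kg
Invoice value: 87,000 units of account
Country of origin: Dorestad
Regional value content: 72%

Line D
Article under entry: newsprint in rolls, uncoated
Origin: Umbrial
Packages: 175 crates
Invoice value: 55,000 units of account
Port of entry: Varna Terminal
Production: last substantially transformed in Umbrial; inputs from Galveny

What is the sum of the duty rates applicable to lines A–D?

Line A: newsprint → VI.2; coated → VI.2.1; in sheets → VI.2.1.2. Scheduled 28%. Dorestad agreement on VI.2.1: RVC < 65%; anti-dumping (Dorestad, VI.2.1.2): +12%; total 28% + 12% = 40%. → 40%.
Line B: newsprint → VI.2; uncoated → VI.2.2; in sheets → VI.2.2.1. Scheduled 13%. No special measure applies. → 13%.
Line C: kraft paper → VI.1; coated → VI.1.2; in sheets → VI.1.2.2. Scheduled 37%. Dorestad agreement on VI.2.1: VI.1.2.2 not covered. → 37%.
Line D: newsprint → VI.2; uncoated → VI.2.2; in rolls → VI.2.2.2. Scheduled 9%. quota on VI.2.2.2 open → in-quota 7%; Umbrial agreement on VI.1.1: VI.2.2.2 not covered. → 7%.
Sum: 40% + 13% + 37% + 7% = 97%.

97%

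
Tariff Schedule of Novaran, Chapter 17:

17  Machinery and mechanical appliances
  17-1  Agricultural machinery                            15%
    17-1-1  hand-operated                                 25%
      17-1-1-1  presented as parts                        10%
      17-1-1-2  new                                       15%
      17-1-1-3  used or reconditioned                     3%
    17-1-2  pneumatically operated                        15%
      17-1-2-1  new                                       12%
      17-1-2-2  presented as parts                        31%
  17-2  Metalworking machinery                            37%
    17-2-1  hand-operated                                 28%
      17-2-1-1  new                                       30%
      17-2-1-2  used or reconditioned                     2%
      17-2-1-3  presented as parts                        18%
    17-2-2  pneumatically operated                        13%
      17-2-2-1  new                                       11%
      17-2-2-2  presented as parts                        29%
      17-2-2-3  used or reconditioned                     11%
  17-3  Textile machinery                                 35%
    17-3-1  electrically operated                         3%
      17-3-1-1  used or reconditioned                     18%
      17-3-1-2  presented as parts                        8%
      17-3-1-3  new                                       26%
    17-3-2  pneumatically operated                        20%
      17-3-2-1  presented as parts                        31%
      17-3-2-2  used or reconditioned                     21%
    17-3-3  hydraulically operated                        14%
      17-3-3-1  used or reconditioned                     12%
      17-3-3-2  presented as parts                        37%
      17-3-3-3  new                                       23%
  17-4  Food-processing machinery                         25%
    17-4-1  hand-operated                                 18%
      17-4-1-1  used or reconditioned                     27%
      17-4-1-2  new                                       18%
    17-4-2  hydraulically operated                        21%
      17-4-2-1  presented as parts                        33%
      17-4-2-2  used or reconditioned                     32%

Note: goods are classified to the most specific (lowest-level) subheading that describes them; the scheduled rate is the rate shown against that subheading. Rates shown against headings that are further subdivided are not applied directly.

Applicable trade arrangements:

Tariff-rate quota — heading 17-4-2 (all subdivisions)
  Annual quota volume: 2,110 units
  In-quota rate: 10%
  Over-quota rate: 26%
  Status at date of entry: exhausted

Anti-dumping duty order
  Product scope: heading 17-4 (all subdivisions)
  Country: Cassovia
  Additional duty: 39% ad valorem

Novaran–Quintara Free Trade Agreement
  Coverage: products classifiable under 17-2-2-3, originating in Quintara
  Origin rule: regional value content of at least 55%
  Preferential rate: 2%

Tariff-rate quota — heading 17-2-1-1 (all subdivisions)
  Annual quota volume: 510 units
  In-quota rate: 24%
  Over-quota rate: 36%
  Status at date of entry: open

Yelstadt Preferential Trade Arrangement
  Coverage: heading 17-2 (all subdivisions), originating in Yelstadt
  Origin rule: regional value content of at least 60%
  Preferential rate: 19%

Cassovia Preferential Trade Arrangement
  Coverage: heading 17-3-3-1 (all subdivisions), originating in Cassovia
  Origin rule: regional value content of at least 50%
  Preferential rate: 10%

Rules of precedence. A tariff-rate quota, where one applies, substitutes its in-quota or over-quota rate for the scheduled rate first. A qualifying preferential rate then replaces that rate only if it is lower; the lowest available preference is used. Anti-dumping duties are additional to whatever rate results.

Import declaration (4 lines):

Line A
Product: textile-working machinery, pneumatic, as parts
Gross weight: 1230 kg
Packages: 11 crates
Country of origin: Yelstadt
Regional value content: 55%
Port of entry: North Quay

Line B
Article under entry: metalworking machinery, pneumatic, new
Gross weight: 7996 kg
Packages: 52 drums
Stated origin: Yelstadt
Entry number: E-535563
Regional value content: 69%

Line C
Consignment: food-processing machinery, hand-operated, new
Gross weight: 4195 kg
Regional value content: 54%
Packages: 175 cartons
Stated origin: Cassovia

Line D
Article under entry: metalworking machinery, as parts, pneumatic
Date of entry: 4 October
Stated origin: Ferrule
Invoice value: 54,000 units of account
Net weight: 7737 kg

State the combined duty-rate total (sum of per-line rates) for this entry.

128%

Line A: textile-working → 17-3; pneumatic → 17-3-2; as parts → 17-3-2-1. Scheduled 31%. Yelstadt agreement on 17-2: 17-3-2-1 not covered. → 31%.
Line B: metalworking → 17-2; pneumatic → 17-2-2; new → 17-2-2-1. Scheduled 11%. Yelstadt agreement on 17-2: RVC ≥ 60% → 19% available; preference 19% not lower than 11% → no reduction. → 11%.
Line C: food-processing → 17-4; hand-operated → 17-4-1; new → 17-4-1-2. Scheduled 18%. Cassovia agreement on 17-3-3-1: 17-4-1-2 not covered; anti-dumping (Cassovia, 17-4): +39%; total 18% + 39% = 57%. → 57%.
Line D: metalworking → 17-2; pneumatic → 17-2-2; as parts → 17-2-2-2. Scheduled 29%. No special measure applies. → 29%.
Sum: 31% + 11% + 57% + 29% = 128%.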